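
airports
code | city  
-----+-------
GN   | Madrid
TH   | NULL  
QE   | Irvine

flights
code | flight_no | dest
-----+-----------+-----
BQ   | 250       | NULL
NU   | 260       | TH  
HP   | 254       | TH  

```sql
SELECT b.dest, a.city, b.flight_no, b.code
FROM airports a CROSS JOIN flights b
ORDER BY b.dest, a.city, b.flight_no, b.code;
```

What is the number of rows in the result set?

9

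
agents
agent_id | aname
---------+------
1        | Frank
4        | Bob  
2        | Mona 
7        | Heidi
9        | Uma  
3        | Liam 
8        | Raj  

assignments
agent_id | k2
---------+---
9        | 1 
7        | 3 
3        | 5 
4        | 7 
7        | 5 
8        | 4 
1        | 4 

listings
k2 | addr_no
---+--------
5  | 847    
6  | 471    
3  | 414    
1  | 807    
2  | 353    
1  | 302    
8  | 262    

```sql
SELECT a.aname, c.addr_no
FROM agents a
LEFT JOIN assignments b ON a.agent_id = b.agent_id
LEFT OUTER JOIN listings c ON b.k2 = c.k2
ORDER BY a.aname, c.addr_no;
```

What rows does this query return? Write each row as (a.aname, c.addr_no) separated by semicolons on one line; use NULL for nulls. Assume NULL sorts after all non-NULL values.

(Bob, NULL); (Frank, NULL); (Heidi, 414); (Heidi, 847); (Liam, 847); (Mona, NULL); (Raj, NULL); (Uma, 302); (Uma, 807)

Evaluate left to right. First `agents a LEFT JOIN assignments b` on agent_id: 8 row(s).
Then LEFT JOIN `listings c` on k2: each of those 8 rows is kept; rows whose b.k2 has no match in c get NULL for c's columns.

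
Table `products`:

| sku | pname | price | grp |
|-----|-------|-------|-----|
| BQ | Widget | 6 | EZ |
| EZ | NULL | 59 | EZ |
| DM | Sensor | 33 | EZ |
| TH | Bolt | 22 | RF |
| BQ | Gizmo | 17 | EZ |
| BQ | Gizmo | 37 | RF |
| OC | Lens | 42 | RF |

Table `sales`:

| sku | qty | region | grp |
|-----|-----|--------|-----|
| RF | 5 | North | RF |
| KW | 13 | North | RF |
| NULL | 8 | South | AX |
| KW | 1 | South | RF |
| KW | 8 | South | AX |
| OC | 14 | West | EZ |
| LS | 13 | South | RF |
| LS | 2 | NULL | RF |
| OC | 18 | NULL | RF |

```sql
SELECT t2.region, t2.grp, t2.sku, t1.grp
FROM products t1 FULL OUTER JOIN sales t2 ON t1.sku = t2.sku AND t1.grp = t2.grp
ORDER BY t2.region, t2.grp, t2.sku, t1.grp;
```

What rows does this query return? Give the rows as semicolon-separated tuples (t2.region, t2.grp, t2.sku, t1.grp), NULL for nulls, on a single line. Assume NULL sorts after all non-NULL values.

FULL OUTER JOIN keeps every row from both sides; unmatched rows get NULL for the other side's columns.
Matching on t1.sku = t2.sku AND t1.grp = t2.grp. A NULL in a compared column never satisfies the condition.
- sku=BQ, grp=EZ: no t2 row matches, row kept with t2 columns NULL.
- sku=EZ, grp=EZ: no t2 row matches, row kept with t2 columns NULL.
- sku=DM, grp=EZ: no t2 row matches, row kept with t2 columns NULL.
- sku=TH, grp=RF: no t2 row matches, row kept with t2 columns NULL.
- sku=BQ, grp=EZ: no t2 row matches, row kept with t2 columns NULL.
- sku=BQ, grp=RF: no t2 row matches, row kept with t2 columns NULL.
- sku=OC, grp=RF: 1 matching t2 row(s), so 1 row(s) emitted.
- 8 t2 row(s) had no t1 match → kept, t1 columns NULL.

(North, RF, KW, NULL); (North, RF, RF, NULL); (South, AX, KW, NULL); (South, AX, NULL, NULL); (South, RF, KW, NULL); (South, RF, LS, NULL); (West, EZ, OC, NULL); (NULL, RF, LS, NULL); (NULL, RF, OC, RF); (NULL, NULL, NULL, EZ); (NULL, NULL, NULL, EZ); (NULL, NULL, NULL, EZ); (NULL, NULL, NULL, EZ); (NULL, NULL, NULL, RF); (NULL, NULL, NULL, RF)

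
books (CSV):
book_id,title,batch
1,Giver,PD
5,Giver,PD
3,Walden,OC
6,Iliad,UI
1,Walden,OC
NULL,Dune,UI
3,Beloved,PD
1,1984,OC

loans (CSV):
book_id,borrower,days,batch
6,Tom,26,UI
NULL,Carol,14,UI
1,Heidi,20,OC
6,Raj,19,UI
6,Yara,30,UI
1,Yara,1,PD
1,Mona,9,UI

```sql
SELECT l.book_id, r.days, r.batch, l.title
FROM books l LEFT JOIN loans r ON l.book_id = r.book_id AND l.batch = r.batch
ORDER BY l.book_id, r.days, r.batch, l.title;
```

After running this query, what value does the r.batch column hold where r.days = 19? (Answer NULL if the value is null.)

LEFT JOIN keeps every row from `books`; unmatched rows get NULL for `loans`'s columns.
Matching on l.book_id = r.book_id AND l.batch = r.batch. A NULL in a compared column never satisfies the condition.
- book_id=1, batch=PD: 1 matching r row(s), so 1 row(s) emitted.
- book_id=5, batch=PD: no r row matches, row kept with r columns NULL.
- book_id=3, batch=OC: no r row matches, row kept with r columns NULL.
- book_id=6, batch=UI: 3 matching r row(s), so 3 row(s) emitted.
- book_id=1, batch=OC: 1 matching r row(s), so 1 row(s) emitted.
- book_id=NULL, batch=UI: no r row matches, row kept with r columns NULL.
- book_id=3, batch=PD: no r row matches, row kept with r columns NULL.
- book_id=1, batch=OC: 1 matching r row(s), so 1 row(s) emitted.

UI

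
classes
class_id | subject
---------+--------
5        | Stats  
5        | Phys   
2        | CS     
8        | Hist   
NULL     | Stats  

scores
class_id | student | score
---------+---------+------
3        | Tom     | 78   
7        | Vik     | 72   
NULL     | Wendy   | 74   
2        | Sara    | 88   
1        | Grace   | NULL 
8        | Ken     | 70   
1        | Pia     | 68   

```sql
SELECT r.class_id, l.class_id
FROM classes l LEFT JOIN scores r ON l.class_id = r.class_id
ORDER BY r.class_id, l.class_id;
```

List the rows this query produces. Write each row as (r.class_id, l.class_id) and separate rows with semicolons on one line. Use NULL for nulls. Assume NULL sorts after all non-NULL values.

(2, 2); (8, 8); (NULL, 5); (NULL, 5); (NULL, NULL)

LEFT JOIN keeps every row from `classes`; unmatched rows get NULL for `scores`'s columns.
Matching on l.class_id = r.class_id. A NULL in a compared column never satisfies the condition.
- l row (class_id=5): no match → kept, r columns NULL.
- l row (class_id=5): no match → kept, r columns NULL.
- l row (class_id=2): matches 1 r row(s) → 1 output row(s).
- l row (class_id=8): matches 1 r row(s) → 1 output row(s).
- l row (class_id=NULL): no match → kept, r columns NULL.
After projecting and ordering:
r.class_id | l.class_id
2 | 2
8 | 8
NULL | 5
NULL | 5
NULL | NULL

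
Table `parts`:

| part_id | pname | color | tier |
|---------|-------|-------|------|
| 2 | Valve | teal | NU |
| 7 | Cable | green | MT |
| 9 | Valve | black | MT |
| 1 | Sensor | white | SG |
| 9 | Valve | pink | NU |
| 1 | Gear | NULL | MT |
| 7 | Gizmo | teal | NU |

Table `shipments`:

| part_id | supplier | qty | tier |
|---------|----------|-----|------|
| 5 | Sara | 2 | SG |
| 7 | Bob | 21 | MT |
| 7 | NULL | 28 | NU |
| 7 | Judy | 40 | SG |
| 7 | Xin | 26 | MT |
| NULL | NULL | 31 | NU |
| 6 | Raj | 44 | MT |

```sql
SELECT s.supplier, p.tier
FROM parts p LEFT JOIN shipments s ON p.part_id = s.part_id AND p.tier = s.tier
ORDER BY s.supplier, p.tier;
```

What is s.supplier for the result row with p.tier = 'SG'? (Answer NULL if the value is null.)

NULL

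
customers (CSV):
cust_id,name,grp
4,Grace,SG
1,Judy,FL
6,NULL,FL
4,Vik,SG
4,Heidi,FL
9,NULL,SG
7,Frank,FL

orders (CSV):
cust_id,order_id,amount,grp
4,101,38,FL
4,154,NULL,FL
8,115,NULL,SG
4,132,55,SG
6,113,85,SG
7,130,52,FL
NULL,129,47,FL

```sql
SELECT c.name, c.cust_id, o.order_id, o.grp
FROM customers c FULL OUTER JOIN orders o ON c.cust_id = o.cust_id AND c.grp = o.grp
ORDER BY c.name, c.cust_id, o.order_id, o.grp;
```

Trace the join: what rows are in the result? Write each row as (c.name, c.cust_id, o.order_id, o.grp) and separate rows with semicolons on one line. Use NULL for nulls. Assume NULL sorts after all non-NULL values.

FULL OUTER JOIN keeps every row from both sides; unmatched rows get NULL for the other side's columns.
Matching on c.cust_id = o.cust_id AND c.grp = o.grp. A NULL in a compared column never satisfies the condition.
Matched pairs: 5; unmatched c rows kept: 3; unmatched o rows kept: 3.

(Frank, 7, 130, FL); (Grace, 4, 132, SG); (Heidi, 4, 101, FL); (Heidi, 4, 154, FL); (Judy, 1, NULL, NULL); (Vik, 4, 132, SG); (NULL, 6, NULL, NULL); (NULL, 9, NULL, NULL); (NULL, NULL, 113, SG); (NULL, NULL, 115, SG); (NULL, NULL, 129, FL)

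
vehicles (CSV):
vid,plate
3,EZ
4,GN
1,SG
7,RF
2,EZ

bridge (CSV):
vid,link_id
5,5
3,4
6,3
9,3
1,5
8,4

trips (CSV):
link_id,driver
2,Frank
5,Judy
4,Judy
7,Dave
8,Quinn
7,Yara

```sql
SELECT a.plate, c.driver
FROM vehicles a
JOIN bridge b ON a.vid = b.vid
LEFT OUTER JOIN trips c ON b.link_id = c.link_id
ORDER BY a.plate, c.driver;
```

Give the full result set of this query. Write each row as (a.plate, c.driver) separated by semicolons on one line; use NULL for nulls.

Step 1 — a INNER JOIN b on vid → 2 row(s).
Then LEFT JOIN `trips c` on link_id: each of those 2 rows is kept; rows whose b.link_id has no match in c get NULL for c's columns.

(EZ, Judy); (SG, Judy)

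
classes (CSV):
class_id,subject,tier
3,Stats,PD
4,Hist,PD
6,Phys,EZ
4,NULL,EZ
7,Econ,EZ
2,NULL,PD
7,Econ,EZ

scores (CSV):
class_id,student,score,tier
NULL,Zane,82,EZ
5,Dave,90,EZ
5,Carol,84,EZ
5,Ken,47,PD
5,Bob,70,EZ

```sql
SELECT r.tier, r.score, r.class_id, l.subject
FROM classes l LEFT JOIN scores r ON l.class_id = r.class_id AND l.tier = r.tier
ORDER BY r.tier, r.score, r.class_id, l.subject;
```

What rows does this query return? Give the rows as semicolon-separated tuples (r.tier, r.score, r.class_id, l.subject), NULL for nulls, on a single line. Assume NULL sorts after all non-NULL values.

(NULL, NULL, NULL, Econ); (NULL, NULL, NULL, Econ); (NULL, NULL, NULL, Hist); (NULL, NULL, NULL, Phys); (NULL, NULL, NULL, Stats); (NULL, NULL, NULL, NULL); (NULL, NULL, NULL, NULL)

LEFT JOIN keeps every row from `classes`; unmatched rows get NULL for `scores`'s columns.
Matching on l.class_id = r.class_id AND l.tier = r.tier. A NULL in a compared column never satisfies the condition.
- l row (class_id=3, tier=PD): no match → kept, r columns NULL.
- l row (class_id=4, tier=PD): no match → kept, r columns NULL.
- l row (class_id=6, tier=EZ): no match → kept, r columns NULL.
- l row (class_id=4, tier=EZ): no match → kept, r columns NULL.
- l row (class_id=7, tier=EZ): no match → kept, r columns NULL.
- l row (class_id=2, tier=PD): no match → kept, r columns NULL.
- l row (class_id=7, tier=EZ): no match → kept, r columns NULL.
After projecting and ordering:
r.tier | r.score | r.class_id | l.subject
NULL | NULL | NULL | Econ
NULL | NULL | NULL | Econ
NULL | NULL | NULL | Hist
NULL | NULL | NULL | Phys
NULL | NULL | NULL | Stats
NULL | NULL | NULL | NULL
NULL | NULL | NULL | NULL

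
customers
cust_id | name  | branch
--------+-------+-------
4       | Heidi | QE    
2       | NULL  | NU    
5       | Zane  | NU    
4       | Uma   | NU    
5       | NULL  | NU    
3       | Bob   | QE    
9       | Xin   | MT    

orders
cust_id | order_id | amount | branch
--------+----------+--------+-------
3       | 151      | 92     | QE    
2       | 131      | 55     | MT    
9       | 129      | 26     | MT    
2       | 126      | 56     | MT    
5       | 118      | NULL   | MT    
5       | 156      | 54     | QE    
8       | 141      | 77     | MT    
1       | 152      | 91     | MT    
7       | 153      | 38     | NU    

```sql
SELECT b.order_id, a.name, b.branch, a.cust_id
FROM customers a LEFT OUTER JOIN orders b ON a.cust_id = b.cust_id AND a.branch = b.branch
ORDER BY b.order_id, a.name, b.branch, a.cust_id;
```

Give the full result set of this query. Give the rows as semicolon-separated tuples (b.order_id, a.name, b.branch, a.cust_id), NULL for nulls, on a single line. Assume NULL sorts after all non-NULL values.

(129, Xin, MT, 9); (151, Bob, QE, 3); (NULL, Heidi, NULL, 4); (NULL, Uma, NULL, 4); (NULL, Zane, NULL, 5); (NULL, NULL, NULL, 2); (NULL, NULL, NULL, 5)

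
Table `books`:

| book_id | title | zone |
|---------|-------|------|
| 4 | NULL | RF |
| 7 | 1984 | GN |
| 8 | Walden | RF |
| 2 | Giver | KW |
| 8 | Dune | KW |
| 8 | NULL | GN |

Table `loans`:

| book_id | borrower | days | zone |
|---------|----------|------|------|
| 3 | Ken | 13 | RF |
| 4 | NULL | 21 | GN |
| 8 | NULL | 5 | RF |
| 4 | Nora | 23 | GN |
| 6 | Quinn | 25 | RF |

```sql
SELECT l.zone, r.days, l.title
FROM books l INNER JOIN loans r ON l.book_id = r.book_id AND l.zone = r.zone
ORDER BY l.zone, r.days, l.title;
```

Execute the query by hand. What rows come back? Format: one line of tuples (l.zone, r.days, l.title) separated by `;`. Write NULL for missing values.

(RF, 5, Walden)

INNER JOIN keeps only pairs where the ON condition holds.
Matching on l.book_id = r.book_id AND l.zone = r.zone.
- book_id=4, zone=RF: no matching r row, dropped.
- book_id=7, zone=GN: no matching r row, dropped.
- book_id=8, zone=RF: 1 matching r row(s), so 1 row(s) emitted.
- book_id=2, zone=KW: no matching r row, dropped.
- book_id=8, zone=KW: no matching r row, dropped.
- book_id=8, zone=GN: no matching r row, dropped.
After projecting and ordering:
l.zone | r.days | l.title
RF | 5 | Walden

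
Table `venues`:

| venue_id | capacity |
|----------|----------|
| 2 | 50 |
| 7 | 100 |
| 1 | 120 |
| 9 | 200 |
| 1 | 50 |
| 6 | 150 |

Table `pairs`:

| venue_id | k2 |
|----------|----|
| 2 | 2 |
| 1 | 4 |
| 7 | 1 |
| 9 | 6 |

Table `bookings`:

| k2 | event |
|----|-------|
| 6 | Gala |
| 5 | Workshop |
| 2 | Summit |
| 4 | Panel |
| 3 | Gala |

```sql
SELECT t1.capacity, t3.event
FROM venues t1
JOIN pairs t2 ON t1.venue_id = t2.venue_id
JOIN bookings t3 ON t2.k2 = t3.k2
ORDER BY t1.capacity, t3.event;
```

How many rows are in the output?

Evaluate left to right. First `venues t1 INNER JOIN pairs t2` on venue_id: 5 row(s).
Then INNER JOIN `bookings t3` on k2: keep only rows whose t2.k2 appears in t3.
Result: 4 row(s).

4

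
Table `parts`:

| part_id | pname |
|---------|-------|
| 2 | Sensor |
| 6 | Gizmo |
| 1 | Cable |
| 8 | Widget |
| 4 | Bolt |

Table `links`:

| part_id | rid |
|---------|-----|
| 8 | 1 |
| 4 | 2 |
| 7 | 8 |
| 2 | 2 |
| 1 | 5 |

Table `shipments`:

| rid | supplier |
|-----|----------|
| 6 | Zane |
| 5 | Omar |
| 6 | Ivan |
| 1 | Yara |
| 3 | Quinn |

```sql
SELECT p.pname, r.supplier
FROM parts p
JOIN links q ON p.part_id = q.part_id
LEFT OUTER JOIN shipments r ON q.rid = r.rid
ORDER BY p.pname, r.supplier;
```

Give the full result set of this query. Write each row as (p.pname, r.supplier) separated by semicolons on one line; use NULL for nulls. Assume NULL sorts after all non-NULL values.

(Bolt, NULL); (Cable, Omar); (Sensor, NULL); (Widget, Yara)

Evaluate left to right. First `parts p INNER JOIN links q` on part_id: 4 row(s).
Then LEFT JOIN `shipments r` on rid: each of those 4 rows is kept; rows whose q.rid has no match in r get NULL for r's columns.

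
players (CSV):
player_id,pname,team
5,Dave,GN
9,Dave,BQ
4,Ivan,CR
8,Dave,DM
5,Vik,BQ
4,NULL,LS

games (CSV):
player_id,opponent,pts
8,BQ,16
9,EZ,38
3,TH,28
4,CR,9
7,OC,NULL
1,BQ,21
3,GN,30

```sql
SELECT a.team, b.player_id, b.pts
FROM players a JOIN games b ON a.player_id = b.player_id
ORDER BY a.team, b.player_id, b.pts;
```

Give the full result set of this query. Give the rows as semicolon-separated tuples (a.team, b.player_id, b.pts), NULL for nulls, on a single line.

INNER JOIN keeps only pairs where the ON condition holds.
Matching on a.player_id = b.player_id.
Matched pairs: 4.

(BQ, 9, 38); (CR, 4, 9); (DM, 8, 16); (LS, 4, 9)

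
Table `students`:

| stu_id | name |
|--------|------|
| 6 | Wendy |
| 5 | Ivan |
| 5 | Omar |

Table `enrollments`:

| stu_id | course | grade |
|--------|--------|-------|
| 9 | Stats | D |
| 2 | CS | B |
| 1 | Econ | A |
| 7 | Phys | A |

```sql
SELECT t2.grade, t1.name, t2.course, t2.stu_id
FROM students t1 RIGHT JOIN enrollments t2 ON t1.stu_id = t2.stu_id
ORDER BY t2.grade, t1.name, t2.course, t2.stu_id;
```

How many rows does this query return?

RIGHT JOIN keeps every row from `enrollments`; unmatched rows get NULL for `students`'s columns.
Matching on t1.stu_id = t2.stu_id.
- t1[0] stu_id=6 → no match.
- t1[1] stu_id=5 → no match.
- t1[2] stu_id=5 → no match.
- 4 row(s) from t2 found no t1 partner → padded with NULL.
Total: 0 matched + 4 padded = 4 rows.

4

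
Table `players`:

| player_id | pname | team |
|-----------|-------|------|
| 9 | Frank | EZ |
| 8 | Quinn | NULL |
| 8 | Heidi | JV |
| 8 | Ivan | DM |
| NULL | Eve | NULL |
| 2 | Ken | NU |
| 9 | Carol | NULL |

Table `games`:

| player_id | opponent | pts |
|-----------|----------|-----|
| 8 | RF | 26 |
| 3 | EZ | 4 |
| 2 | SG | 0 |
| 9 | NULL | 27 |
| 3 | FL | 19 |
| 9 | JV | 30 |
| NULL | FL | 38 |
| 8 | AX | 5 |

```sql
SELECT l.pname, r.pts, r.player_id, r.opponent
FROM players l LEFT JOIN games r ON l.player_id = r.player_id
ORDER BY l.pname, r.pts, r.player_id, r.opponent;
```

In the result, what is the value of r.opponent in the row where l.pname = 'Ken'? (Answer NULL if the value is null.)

LEFT JOIN keeps every row from `players`; unmatched rows get NULL for `games`'s columns.
Matching on l.player_id = r.player_id. A NULL in a compared column never satisfies the condition.
- l (player_id=9) pairs with 2 row(s) of r.
- l (player_id=8) pairs with 2 row(s) of r.
- l (player_id=8) pairs with 2 row(s) of r.
- l (player_id=8) pairs with 2 row(s) of r.
- l (player_id=NULL) has no partner → padded with NULL.
- l (player_id=2) pairs with 1 row(s) of r.
- l (player_id=9) pairs with 2 row(s) of r.

SG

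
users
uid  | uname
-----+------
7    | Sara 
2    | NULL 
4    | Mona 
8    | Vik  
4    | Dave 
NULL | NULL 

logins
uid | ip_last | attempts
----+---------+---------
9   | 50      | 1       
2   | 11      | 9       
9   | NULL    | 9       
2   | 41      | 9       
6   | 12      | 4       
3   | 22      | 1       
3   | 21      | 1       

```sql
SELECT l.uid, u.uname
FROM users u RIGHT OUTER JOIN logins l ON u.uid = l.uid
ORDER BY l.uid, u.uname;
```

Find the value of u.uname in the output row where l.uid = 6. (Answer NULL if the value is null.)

RIGHT JOIN keeps every row from `logins`; unmatched rows get NULL for `users`'s columns.
Matching on u.uid = l.uid. A NULL in a compared column never satisfies the condition.
Matched pairs: 2; unmatched l rows kept: 5.

NULL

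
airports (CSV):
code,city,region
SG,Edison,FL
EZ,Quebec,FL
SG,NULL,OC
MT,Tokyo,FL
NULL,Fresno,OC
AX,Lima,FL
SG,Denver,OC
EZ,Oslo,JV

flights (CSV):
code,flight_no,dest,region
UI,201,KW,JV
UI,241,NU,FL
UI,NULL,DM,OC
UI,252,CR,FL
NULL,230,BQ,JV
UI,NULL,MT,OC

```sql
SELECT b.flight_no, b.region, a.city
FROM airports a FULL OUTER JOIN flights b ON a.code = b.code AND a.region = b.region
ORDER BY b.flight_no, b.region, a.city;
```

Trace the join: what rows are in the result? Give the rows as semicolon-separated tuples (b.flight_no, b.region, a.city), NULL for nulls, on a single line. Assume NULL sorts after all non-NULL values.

(201, JV, NULL); (230, JV, NULL); (241, FL, NULL); (252, FL, NULL); (NULL, OC, NULL); (NULL, OC, NULL); (NULL, NULL, Denver); (NULL, NULL, Edison); (NULL, NULL, Fresno); (NULL, NULL, Lima); (NULL, NULL, Oslo); (NULL, NULL, Quebec); (NULL, NULL, Tokyo); (NULL, NULL, NULL)

FULL OUTER JOIN keeps every row from both sides; unmatched rows get NULL for the other side's columns.
Matching on a.code = b.code AND a.region = b.region. A NULL in a compared column never satisfies the condition.
- a (code=SG, region=FL) has no partner → padded with NULL.
- a (code=EZ, region=FL) has no partner → padded with NULL.
- a (code=SG, region=OC) has no partner → padded with NULL.
- a (code=MT, region=FL) has no partner → padded with NULL.
- a (code=NULL, region=OC) has no partner → padded with NULL.
- a (code=AX, region=FL) has no partner → padded with NULL.
- a (code=SG, region=OC) has no partner → padded with NULL.
- a (code=EZ, region=JV) has no partner → padded with NULL.
- 6 b row(s) had no a match → kept, a columns NULL.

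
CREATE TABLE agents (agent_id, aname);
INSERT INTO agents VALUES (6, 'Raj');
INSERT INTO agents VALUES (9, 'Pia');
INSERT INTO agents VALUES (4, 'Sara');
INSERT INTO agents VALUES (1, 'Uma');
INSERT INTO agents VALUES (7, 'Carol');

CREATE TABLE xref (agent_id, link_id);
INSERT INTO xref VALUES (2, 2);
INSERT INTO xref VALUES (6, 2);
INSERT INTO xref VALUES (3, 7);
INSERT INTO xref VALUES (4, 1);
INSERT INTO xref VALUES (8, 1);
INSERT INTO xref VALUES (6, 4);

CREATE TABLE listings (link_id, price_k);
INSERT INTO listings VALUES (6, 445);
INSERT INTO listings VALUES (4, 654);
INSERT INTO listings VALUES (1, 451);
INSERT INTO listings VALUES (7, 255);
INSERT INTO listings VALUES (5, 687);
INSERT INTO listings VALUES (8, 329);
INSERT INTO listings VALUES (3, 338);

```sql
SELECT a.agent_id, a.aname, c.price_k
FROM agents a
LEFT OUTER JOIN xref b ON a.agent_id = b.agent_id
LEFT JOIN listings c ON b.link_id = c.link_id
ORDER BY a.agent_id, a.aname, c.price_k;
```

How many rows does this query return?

Step 1 — a LEFT JOIN b on agent_id → 6 row(s).
Then LEFT JOIN `listings c` on link_id: each of those 6 rows is kept; rows whose b.link_id has no match in c get NULL for c's columns.
Result: 6 row(s).

6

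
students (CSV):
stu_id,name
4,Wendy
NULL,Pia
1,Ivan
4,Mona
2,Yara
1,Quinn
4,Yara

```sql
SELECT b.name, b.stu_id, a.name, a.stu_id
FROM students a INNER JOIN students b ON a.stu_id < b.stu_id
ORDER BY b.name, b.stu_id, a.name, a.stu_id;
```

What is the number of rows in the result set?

11

INNER JOIN keeps only pairs where the ON condition holds.
Matching on a.stu_id < b.stu_id. A NULL in a compared column never satisfies the condition.
- a[0] stu_id=4 → no match; dropped.
- a[1] stu_id=NULL → no match; dropped.
- a[2] stu_id=1 → 4 match(es) in b → 4 row(s).
- a[3] stu_id=4 → no match; dropped.
- a[4] stu_id=2 → 3 match(es) in b → 3 row(s).
- a[5] stu_id=1 → 4 match(es) in b → 4 row(s).
- a[6] stu_id=4 → no match; dropped.
Total: 11 rows.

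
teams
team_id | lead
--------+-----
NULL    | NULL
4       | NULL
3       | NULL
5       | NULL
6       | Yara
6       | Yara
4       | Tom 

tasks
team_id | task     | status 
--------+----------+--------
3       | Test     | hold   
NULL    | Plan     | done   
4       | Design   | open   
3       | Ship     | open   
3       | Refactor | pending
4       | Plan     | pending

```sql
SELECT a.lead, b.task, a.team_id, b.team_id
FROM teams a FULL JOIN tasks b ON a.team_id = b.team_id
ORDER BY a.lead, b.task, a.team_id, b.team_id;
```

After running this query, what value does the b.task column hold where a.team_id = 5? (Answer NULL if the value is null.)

NULL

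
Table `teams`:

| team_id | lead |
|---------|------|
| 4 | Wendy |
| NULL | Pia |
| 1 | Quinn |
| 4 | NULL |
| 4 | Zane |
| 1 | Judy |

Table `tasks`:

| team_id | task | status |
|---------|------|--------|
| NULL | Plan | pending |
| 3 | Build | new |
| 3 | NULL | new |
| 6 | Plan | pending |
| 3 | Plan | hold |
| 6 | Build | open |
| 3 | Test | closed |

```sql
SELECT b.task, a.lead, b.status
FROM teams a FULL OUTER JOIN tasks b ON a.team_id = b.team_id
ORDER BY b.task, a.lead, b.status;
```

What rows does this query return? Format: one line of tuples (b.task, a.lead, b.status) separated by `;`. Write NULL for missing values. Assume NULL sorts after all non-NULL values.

FULL OUTER JOIN keeps every row from both sides; unmatched rows get NULL for the other side's columns.
Matching on a.team_id = b.team_id. A NULL in a compared column never satisfies the condition.
- a[0] team_id=4 → no match; kept with NULLs on the b side.
- a[1] team_id=NULL → no match; kept with NULLs on the b side.
- a[2] team_id=1 → no match; kept with NULLs on the b side.
- a[3] team_id=4 → no match; kept with NULLs on the b side.
- a[4] team_id=4 → no match; kept with NULLs on the b side.
- a[5] team_id=1 → no match; kept with NULLs on the b side.
- 7 b row(s) had no a match → kept, a columns NULL.

(Build, NULL, new); (Build, NULL, open); (Plan, NULL, hold); (Plan, NULL, pending); (Plan, NULL, pending); (Test, NULL, closed); (NULL, Judy, NULL); (NULL, Pia, NULL); (NULL, Quinn, NULL); (NULL, Wendy, NULL); (NULL, Zane, NULL); (NULL, NULL, new); (NULL, NULL, NULL)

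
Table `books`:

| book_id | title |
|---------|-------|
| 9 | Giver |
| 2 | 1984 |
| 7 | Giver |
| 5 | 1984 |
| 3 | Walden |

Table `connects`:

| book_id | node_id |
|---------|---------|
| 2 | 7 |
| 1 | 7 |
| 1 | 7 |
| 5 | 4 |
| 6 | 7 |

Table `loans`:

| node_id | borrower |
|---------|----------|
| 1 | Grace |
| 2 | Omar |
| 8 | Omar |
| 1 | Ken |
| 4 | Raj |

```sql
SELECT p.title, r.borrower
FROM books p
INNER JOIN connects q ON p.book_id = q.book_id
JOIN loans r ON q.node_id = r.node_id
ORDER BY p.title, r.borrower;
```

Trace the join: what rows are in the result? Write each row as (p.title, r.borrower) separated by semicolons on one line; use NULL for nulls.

(1984, Raj)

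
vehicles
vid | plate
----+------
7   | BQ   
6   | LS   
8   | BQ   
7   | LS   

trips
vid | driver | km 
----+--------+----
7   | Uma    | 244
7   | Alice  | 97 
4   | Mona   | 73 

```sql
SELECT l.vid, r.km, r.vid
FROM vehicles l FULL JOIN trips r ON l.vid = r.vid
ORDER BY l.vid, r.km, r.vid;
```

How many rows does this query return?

FULL OUTER JOIN keeps every row from both sides; unmatched rows get NULL for the other side's columns.
Matching on l.vid = r.vid.
- l[0] vid=7 → 2 match(es) in r → 2 row(s).
- l[1] vid=6 → no match; kept with NULLs on the r side.
- l[2] vid=8 → no match; kept with NULLs on the r side.
- l[3] vid=7 → 2 match(es) in r → 2 row(s).
- 1 row(s) from r found no l partner → padded with NULL.
Total: 4 matched + 3 padded = 7 rows.

7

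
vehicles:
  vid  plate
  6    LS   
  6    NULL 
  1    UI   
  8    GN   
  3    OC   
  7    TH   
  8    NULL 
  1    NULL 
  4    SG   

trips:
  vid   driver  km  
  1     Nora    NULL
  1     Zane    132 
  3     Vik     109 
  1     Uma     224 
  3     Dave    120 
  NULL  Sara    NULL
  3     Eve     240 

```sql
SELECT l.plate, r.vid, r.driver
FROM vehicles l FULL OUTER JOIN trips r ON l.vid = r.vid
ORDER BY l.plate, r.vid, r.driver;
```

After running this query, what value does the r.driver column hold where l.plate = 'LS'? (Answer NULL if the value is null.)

NULL

FULL OUTER JOIN keeps every row from both sides; unmatched rows get NULL for the other side's columns.
Matching on l.vid = r.vid. A NULL in a compared column never satisfies the condition.
- l[0] vid=6 → no match; kept with NULLs on the r side.
- l[1] vid=6 → no match; kept with NULLs on the r side.
- l[2] vid=1 → 3 match(es) in r → 3 row(s).
- l[3] vid=8 → no match; kept with NULLs on the r side.
- l[4] vid=3 → 3 match(es) in r → 3 row(s).
- l[5] vid=7 → no match; kept with NULLs on the r side.
- l[6] vid=8 → no match; kept with NULLs on the r side.
- l[7] vid=1 → 3 match(es) in r → 3 row(s).
- l[8] vid=4 → no match; kept with NULLs on the r side.
- 1 r row(s) had no l match → kept, l columns NULL.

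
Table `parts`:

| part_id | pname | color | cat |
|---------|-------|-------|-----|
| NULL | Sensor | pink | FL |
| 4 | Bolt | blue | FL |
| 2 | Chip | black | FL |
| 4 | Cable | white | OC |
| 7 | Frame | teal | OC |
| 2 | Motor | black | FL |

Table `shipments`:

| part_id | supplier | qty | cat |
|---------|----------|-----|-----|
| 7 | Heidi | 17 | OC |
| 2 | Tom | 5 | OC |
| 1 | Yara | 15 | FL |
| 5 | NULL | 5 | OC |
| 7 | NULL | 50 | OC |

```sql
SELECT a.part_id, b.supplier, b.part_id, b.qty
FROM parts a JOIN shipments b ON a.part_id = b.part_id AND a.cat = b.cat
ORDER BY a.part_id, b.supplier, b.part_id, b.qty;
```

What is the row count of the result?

2

INNER JOIN keeps only pairs where the ON condition holds.
Matching on a.part_id = b.part_id AND a.cat = b.cat. A NULL in a compared column never satisfies the condition.
Matched pairs: 2.
Total: 2 rows.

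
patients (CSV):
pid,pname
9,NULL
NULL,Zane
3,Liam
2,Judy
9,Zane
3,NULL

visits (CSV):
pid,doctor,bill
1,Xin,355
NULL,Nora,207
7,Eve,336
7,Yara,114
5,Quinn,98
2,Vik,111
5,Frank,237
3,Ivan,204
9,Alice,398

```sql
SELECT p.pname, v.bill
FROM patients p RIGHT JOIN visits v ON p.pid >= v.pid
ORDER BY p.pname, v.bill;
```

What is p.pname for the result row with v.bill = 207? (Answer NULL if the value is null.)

NULL

RIGHT JOIN keeps every row from `visits`; unmatched rows get NULL for `patients`'s columns.
Matching on p.pid >= v.pid. A NULL in a compared column never satisfies the condition.
Matched pairs: 24; unmatched v rows kept: 1.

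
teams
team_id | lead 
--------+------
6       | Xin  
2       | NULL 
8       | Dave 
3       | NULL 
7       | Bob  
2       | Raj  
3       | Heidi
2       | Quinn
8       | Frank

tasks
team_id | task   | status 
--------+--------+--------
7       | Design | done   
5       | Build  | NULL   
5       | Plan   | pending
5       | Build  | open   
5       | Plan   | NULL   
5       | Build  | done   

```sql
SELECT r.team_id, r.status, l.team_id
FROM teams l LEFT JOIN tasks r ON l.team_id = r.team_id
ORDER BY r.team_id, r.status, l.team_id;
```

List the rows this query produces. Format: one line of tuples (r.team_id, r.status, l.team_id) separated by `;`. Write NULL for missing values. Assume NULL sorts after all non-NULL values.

LEFT JOIN keeps every row from `teams`; unmatched rows get NULL for `tasks`'s columns.
Matching on l.team_id = r.team_id.
Matched pairs: 1; unmatched l rows kept: 8.

(7, done, 7); (NULL, NULL, 2); (NULL, NULL, 2); (NULL, NULL, 2); (NULL, NULL, 3); (NULL, NULL, 3); (NULL, NULL, 6); (NULL, NULL, 8); (NULL, NULL, 8)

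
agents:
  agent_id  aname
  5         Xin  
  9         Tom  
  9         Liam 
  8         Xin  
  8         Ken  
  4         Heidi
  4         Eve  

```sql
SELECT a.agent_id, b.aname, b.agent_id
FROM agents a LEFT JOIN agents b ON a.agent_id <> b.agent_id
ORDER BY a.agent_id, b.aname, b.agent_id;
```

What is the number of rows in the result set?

LEFT JOIN keeps every row from `agents a`; unmatched rows get NULL for `agents b`'s columns.
Matching on a.agent_id <> b.agent_id.
- a (agent_id=5) pairs with 6 row(s) of b.
- a (agent_id=9) pairs with 5 row(s) of b.
- a (agent_id=9) pairs with 5 row(s) of b.
- a (agent_id=8) pairs with 5 row(s) of b.
- a (agent_id=8) pairs with 5 row(s) of b.
- a (agent_id=4) pairs with 5 row(s) of b.
- a (agent_id=4) pairs with 5 row(s) of b.
Total: 36 rows.

36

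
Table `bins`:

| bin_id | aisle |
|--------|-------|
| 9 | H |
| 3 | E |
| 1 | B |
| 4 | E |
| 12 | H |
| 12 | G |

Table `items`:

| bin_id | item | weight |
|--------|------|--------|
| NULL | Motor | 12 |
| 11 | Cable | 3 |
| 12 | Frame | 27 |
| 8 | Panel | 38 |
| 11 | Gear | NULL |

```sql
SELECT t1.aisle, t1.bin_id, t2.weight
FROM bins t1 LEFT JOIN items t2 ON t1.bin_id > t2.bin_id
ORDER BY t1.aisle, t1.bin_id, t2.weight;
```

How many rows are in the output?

10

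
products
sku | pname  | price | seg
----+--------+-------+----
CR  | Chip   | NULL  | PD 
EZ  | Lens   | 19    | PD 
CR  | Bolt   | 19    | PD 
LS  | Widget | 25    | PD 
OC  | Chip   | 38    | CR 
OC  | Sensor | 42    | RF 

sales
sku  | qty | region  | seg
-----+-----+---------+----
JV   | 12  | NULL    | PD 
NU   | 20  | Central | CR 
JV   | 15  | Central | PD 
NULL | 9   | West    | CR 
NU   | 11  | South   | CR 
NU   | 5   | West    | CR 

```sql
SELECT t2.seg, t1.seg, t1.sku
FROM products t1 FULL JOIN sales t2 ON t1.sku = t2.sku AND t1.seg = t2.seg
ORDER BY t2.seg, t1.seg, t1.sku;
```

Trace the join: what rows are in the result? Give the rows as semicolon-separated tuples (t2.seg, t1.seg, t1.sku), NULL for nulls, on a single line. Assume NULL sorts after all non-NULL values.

(CR, NULL, NULL); (CR, NULL, NULL); (CR, NULL, NULL); (CR, NULL, NULL); (PD, NULL, NULL); (PD, NULL, NULL); (NULL, CR, OC); (NULL, PD, CR); (NULL, PD, CR); (NULL, PD, EZ); (NULL, PD, LS); (NULL, RF, OC)

FULL OUTER JOIN keeps every row from both sides; unmatched rows get NULL for the other side's columns.
Matching on t1.sku = t2.sku AND t1.seg = t2.seg. A NULL in a compared column never satisfies the condition.
- t1 row (sku=CR, seg=PD): no match → kept, t2 columns NULL.
- t1 row (sku=EZ, seg=PD): no match → kept, t2 columns NULL.
- t1 row (sku=CR, seg=PD): no match → kept, t2 columns NULL.
- t1 row (sku=LS, seg=PD): no match → kept, t2 columns NULL.
- t1 row (sku=OC, seg=CR): no match → kept, t2 columns NULL.
- t1 row (sku=OC, seg=RF): no match → kept, t2 columns NULL.
- plus 6 unmatched t2 row(s), each kept with NULL t1 columns.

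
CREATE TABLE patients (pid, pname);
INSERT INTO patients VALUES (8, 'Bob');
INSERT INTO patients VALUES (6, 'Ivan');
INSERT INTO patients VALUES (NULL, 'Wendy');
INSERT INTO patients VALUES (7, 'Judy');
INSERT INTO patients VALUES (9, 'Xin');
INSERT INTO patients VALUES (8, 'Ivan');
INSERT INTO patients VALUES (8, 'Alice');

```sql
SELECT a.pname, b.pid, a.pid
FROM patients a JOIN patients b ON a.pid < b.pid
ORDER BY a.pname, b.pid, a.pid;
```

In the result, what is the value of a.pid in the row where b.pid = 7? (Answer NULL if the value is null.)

6

INNER JOIN keeps only pairs where the ON condition holds.
Matching on a.pid < b.pid. A NULL in a compared column never satisfies the condition.
- a row (pid=8): matches 1 b row(s) → 1 output row(s).
- a row (pid=6): matches 5 b row(s) → 5 output row(s).
- a row (pid=NULL): no match → dropped.
- a row (pid=7): matches 4 b row(s) → 4 output row(s).
- a row (pid=9): no match → dropped.
- a row (pid=8): matches 1 b row(s) → 1 output row(s).
- a row (pid=8): matches 1 b row(s) → 1 output row(s).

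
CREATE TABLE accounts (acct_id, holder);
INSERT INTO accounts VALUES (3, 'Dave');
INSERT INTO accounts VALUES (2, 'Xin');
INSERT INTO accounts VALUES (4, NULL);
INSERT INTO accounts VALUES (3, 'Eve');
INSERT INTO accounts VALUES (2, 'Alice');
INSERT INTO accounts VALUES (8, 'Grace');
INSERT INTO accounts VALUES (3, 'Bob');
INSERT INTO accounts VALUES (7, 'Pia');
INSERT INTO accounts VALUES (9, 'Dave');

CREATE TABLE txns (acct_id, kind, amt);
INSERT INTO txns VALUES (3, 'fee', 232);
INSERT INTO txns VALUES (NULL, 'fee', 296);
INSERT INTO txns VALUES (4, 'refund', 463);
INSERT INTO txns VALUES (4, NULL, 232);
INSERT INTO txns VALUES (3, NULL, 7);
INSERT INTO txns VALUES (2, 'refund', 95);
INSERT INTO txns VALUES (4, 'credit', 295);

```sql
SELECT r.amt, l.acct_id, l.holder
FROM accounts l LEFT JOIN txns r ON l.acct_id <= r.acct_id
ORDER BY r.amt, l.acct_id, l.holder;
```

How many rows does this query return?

33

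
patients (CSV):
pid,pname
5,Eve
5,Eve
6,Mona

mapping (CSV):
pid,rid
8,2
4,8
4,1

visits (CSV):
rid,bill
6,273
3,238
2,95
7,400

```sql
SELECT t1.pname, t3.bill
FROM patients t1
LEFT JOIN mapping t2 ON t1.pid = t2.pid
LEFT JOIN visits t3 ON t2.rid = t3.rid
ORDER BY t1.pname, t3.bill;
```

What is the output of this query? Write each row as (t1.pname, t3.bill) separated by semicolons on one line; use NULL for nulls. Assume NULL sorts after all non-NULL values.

(Eve, NULL); (Eve, NULL); (Mona, NULL)

Evaluate left to right. First `patients t1 LEFT JOIN mapping t2` on pid: 3 row(s).
Then LEFT JOIN `visits t3` on rid: each of those 3 rows is kept; rows whose t2.rid has no match in t3 get NULL for t3's columns.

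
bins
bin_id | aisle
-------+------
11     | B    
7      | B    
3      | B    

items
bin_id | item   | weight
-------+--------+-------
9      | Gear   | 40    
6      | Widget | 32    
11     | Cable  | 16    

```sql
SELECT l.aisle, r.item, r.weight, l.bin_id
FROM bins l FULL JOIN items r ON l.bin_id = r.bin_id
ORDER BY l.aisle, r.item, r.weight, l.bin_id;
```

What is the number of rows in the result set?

FULL OUTER JOIN keeps every row from both sides; unmatched rows get NULL for the other side's columns.
Matching on l.bin_id = r.bin_id.
- l row (bin_id=11): matches 1 r row(s) → 1 output row(s).
- l row (bin_id=7): no match → kept, r columns NULL.
- l row (bin_id=3): no match → kept, r columns NULL.
- 2 row(s) from r found no l partner → padded with NULL.
Total: 1 matched + 4 padded = 5 rows.

5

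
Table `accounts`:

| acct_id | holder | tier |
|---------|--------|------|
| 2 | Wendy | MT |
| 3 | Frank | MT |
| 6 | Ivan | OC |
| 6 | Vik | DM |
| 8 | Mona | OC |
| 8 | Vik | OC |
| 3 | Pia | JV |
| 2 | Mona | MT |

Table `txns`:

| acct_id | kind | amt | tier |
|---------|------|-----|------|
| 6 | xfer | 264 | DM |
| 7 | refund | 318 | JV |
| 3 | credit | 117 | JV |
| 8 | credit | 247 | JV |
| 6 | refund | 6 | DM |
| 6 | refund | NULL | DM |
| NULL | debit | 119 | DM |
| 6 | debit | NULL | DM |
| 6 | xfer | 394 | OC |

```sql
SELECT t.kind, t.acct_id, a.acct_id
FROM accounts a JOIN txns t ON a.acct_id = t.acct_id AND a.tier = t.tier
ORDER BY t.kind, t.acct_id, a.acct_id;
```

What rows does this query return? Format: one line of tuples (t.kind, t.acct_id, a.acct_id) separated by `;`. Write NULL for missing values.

(credit, 3, 3); (debit, 6, 6); (refund, 6, 6); (refund, 6, 6); (xfer, 6, 6); (xfer, 6, 6)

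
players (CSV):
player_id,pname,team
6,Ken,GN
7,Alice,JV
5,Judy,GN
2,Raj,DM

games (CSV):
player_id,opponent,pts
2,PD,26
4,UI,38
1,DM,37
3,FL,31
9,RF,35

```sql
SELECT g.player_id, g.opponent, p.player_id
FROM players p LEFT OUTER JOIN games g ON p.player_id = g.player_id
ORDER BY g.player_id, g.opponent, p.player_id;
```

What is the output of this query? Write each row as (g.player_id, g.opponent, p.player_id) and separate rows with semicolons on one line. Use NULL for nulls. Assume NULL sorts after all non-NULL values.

(2, PD, 2); (NULL, NULL, 5); (NULL, NULL, 6); (NULL, NULL, 7)

LEFT JOIN keeps every row from `players`; unmatched rows get NULL for `games`'s columns.
Matching on p.player_id = g.player_id.
- p row (player_id=6): no match → kept, g columns NULL.
- p row (player_id=7): no match → kept, g columns NULL.
- p row (player_id=5): no match → kept, g columns NULL.
- p row (player_id=2): matches 1 g row(s) → 1 output row(s).
After projecting and ordering:
g.player_id | g.opponent | p.player_id
2 | PD | 2
NULL | NULL | 5
NULL | NULL | 6
NULL | NULL | 7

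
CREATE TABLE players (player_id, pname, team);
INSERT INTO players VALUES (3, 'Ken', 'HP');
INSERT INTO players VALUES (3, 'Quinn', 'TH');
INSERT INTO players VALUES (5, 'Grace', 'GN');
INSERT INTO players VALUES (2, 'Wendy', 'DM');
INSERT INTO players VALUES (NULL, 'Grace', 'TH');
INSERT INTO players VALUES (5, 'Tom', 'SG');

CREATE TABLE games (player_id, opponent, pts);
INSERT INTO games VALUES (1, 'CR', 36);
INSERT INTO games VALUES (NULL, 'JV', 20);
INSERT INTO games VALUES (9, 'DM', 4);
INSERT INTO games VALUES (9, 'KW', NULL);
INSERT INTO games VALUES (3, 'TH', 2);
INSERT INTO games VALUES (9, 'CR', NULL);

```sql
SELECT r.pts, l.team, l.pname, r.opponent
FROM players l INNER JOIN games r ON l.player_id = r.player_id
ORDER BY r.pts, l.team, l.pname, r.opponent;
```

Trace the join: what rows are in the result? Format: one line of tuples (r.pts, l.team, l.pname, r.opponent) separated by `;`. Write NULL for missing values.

(2, HP, Ken, TH); (2, TH, Quinn, TH)

INNER JOIN keeps only pairs where the ON condition holds.
Matching on l.player_id = r.player_id. A NULL in a compared column never satisfies the condition.
- l (player_id=3) pairs with 1 row(s) of r.
- l (player_id=3) pairs with 1 row(s) of r.
- l (player_id=5) has no partner → excluded.
- l (player_id=2) has no partner → excluded.
- l (player_id=NULL) has no partner → excluded.
- l (player_id=5) has no partner → excluded.
After projecting and ordering:
r.pts | l.team | l.pname | r.opponent
2 | HP | Ken | TH
2 | TH | Quinn | TH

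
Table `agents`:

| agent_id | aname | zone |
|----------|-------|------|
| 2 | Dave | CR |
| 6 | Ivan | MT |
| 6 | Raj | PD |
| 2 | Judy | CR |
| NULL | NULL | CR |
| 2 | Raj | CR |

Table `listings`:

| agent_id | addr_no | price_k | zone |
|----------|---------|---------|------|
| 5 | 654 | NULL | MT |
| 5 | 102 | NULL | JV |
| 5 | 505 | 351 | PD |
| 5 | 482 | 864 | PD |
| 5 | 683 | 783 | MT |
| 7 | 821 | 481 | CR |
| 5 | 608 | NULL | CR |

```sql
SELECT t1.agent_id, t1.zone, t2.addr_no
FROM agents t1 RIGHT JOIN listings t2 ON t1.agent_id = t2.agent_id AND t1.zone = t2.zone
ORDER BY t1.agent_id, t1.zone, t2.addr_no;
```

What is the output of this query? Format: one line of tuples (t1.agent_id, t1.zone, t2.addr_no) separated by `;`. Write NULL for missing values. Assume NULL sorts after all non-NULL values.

(NULL, NULL, 102); (NULL, NULL, 482); (NULL, NULL, 505); (NULL, NULL, 608); (NULL, NULL, 654); (NULL, NULL, 683); (NULL, NULL, 821)

RIGHT JOIN keeps every row from `listings`; unmatched rows get NULL for `agents`'s columns.
Matching on t1.agent_id = t2.agent_id AND t1.zone = t2.zone. A NULL in a compared column never satisfies the condition.
- t1 (agent_id=2, zone=CR) has no partner in t2.
- t1 (agent_id=6, zone=MT) has no partner in t2.
- t1 (agent_id=6, zone=PD) has no partner in t2.
- t1 (agent_id=2, zone=CR) has no partner in t2.
- t1 (agent_id=NULL, zone=CR) has no partner in t2.
- t1 (agent_id=2, zone=CR) has no partner in t2.
- plus 7 unmatched t2 row(s), each kept with NULL t1 columns.
After projecting and ordering:
t1.agent_id | t1.zone | t2.addr_no
NULL | NULL | 102
NULL | NULL | 482
NULL | NULL | 505
NULL | NULL | 608
NULL | NULL | 654
NULL | NULL | 683
NULL | NULL | 821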